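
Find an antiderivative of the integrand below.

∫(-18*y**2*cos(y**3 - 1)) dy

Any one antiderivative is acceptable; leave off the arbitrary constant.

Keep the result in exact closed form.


Answer: -6*sin(y**3 - 1).


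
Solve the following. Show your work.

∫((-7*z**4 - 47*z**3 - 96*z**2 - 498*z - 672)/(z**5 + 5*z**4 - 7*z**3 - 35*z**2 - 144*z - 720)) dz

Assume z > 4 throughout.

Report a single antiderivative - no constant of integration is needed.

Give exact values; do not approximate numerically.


Step 1. Decompose ∫((-7*z**4 - 47*z**3 - 96*z**2 - 498*z - 672)/(z**5 + 5*z**4 - 7*z**3 - 35*z**2 - 144*z - 720)) dz by partial fractions, (-7*z**4 - 47*z**3 - 96*z**2 - 498*z - 672)/(z**5 + 5*z**4 - 7*z**3 - 35*z**2 - 144*z - 720) = 3/(z**2 + 9) + 3/(z + 5) - 5/(z + 4) - 5/(z - 4): now ∫(-5/(z - 4)) dz + ∫(-5/(z + 4)) dz + ∫(3/(z + 5)) dz + ∫(3/(z**2 + 9)) dz.
Step 2. Evaluate the standard form [assuming z > -4]: now -5*log(z + 4) + ∫(-5/(z - 4)) dz + ∫(3/(z + 5)) dz + ∫(3/(z**2 + 9)) dz.
Step 3. Evaluate the standard form [assuming z > -5]: now -5*log(z + 4) + 3*log(z + 5) + ∫(-5/(z - 4)) dz + ∫(3/(z**2 + 9)) dz.
Step 4. Evaluate the standard form [assuming z > 4]: now -5*log(z - 4) - 5*log(z + 4) + 3*log(z + 5) + ∫(3/(z**2 + 9)) dz.
Step 5. Evaluate the standard form: now -5*log(z - 4) - 5*log(z + 4) + 3*log(z + 5) + atan(z/3).
Answer: -5*log(z - 4) - 5*log(z + 4) + 3*log(z + 5) + atan(z/3).


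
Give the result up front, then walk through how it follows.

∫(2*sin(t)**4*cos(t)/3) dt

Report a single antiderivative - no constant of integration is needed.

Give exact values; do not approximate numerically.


The answer is 2*sin(t)**5/15.
Step 1. Substitute u = sin(t), turning ∫(2*sin(t)**4*cos(t)/3) dt into ∫(2*u**4/3) du: now ∫(2*u**4/3) du.
Step 2. Evaluate the standard form: now 2*u**5/15.
Step 3. Substitute back u = sin(t): now 2*sin(t)**5/15.
Answer: 2*sin(t)**5/15.


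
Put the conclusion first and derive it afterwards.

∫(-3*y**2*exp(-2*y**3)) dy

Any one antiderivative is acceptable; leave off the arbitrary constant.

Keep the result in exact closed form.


The answer is exp(-2*y**3)/2.
Step 1. Substitute u = y**3, turning ∫(-3*y**2*exp(-2*y**3)) dy into ∫(-exp(-2*u)) du: now ∫(-exp(-2*u)) du.
Step 2. Evaluate the standard form: now exp(-2*u)/2.
Step 3. Substitute back u = y**3: now exp(-2*y**3)/2.
Answer: exp(-2*y**3)/2.


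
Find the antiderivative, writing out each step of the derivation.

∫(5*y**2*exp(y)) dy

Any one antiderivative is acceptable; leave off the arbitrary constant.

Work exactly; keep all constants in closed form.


Step 1. Integrate ∫(5*y**2*exp(y)) dy by parts with u = y**2, dv = (5*exp(y)) dy, so v = 5*exp(y): now 5*y**2*exp(y) + ∫(-10*y*exp(y)) dy.
Step 2. Integrate ∫(-10*y*exp(y)) dy by parts with u = y, dv = (-10*exp(y)) dy, so v = -10*exp(y): now 5*y**2*exp(y) - 10*y*exp(y) + ∫(10*exp(y)) dy.
Step 3. Evaluate the standard form: now 5*y**2*exp(y) - 10*y*exp(y) + 10*exp(y).
Answer: 5*y**2*exp(y) - 10*y*exp(y) + 10*exp(y).


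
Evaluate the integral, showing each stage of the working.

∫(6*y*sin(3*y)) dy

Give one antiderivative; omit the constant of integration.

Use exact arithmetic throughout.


Step 1. Integrate ∫(6*y*sin(3*y)) dy by parts with u = y, dv = (6*sin(3*y)) dy, so v = -2*cos(3*y): now -2*y*cos(3*y) + ∫(2*cos(3*y)) dy.
Step 2. Evaluate the standard form: now -2*y*cos(3*y) + 2*sin(3*y)/3.
Answer: -2*y*cos(3*y) + 2*sin(3*y)/3.


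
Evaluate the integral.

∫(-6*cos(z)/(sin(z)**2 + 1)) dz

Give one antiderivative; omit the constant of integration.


Answer: -6*atan(sin(z)).


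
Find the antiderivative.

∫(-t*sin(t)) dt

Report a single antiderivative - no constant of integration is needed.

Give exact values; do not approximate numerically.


Answer: t*cos(t) - sin(t).


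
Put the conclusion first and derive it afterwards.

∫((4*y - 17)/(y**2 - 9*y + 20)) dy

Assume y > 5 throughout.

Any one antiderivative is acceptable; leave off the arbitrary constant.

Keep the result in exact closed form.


The answer is 3*log(y - 5) + log(y - 4).
Step 1. Decompose ∫((4*y - 17)/(y**2 - 9*y + 20)) dy by partial fractions, (4*y - 17)/(y**2 - 9*y + 20) = 1/(y - 4) + 3/(y - 5): now ∫(3/(y - 5)) dy + ∫(1/(y - 4)) dy.
Step 2. Evaluate the standard form [assuming y > 4]: now log(y - 4) + ∫(3/(y - 5)) dy.
Step 3. Evaluate the standard form [assuming y > 5]: now 3*log(y - 5) + log(y - 4).
Answer: 3*log(y - 5) + log(y - 4).


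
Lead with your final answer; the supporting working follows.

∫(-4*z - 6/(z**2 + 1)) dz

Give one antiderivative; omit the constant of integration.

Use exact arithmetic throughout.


The answer is -2*z**2 - 6*atan(z).
Step 1. Rewrite: now ∫(-4*z) dz + ∫(-6/(z**2 + 1)) dz.
Step 2. Evaluate the standard form: now -2*z**2 + ∫(-6/(z**2 + 1)) dz.
Step 3. Evaluate the standard form: now -2*z**2 - 6*atan(z).
Answer: -2*z**2 - 6*atan(z).


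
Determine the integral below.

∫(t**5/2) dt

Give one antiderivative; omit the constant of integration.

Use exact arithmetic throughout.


Answer: t**6/12.


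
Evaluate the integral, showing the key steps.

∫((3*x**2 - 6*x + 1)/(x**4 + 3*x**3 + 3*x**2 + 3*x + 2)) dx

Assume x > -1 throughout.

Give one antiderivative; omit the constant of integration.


Step 1. Decompose ∫((3*x**2 - 6*x + 1)/(x**4 + 3*x**3 + 3*x**2 + 3*x + 2)) dx by partial fractions, (3*x**2 - 6*x + 1)/(x**4 + 3*x**3 + 3*x**2 + 3*x + 2) = -2/(x**2 + 1) - 5/(x + 2) + 5/(x + 1): now ∫(5/(x + 1)) dx + ∫(-5/(x + 2)) dx + ∫(-2/(x**2 + 1)) dx.
Step 2. Evaluate the standard form [assuming x > -1]: now 5*log(x + 1) + ∫(-5/(x + 2)) dx + ∫(-2/(x**2 + 1)) dx.
Step 3. Evaluate the standard form [assuming x > -2]: now 5*log(x + 1) - 5*log(x + 2) + ∫(-2/(x**2 + 1)) dx.
Step 4. Evaluate the standard form: now 5*log(x + 1) - 5*log(x + 2) - 2*atan(x).
Answer: 5*log(x + 1) - 5*log(x + 2) - 2*atan(x).


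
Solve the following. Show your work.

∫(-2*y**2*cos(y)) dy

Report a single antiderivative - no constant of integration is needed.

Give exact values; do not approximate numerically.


Step 1. Integrate ∫(-2*y**2*cos(y)) dy by parts with u = y**2, dv = (-2*cos(y)) dy, so v = -2*sin(y): now -2*y**2*sin(y) + ∫(4*y*sin(y)) dy.
Step 2. Integrate ∫(4*y*sin(y)) dy by parts with u = y, dv = (4*sin(y)) dy, so v = -4*cos(y): now -2*y**2*sin(y) - 4*y*cos(y) + ∫(4*cos(y)) dy.
Step 3. Evaluate the standard form: now -2*y**2*sin(y) - 4*y*cos(y) + 4*sin(y).
Answer: -2*y**2*sin(y) - 4*y*cos(y) + 4*sin(y).


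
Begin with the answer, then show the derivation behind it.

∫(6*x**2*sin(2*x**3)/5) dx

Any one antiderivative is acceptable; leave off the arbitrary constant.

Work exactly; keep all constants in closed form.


The answer is -cos(2*x**3)/5.
Step 1. Substitute u = x**3, turning ∫(6*x**2*sin(2*x**3)/5) dx into ∫(2*sin(2*u)/5) du: now ∫(2*sin(2*u)/5) du.
Step 2. Evaluate the standard form: now -cos(2*u)/5.
Step 3. Substitute back u = x**3: now -cos(2*x**3)/5.
Answer: -cos(2*x**3)/5.


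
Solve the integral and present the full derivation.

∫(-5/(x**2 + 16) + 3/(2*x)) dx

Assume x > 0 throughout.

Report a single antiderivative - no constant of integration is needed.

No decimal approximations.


Step 1. Rewrite: now ∫(3/(2*x)) dx + ∫(-5/(x**2 + 16)) dx.
Step 2. Evaluate the standard form: now -5*atan(x/4)/4 + ∫(3/(2*x)) dx.
Step 3. Evaluate the standard form [assuming x > 0]: now 3*log(x)/2 - 5*atan(x/4)/4.
Answer: 3*log(x)/2 - 5*atan(x/4)/4.


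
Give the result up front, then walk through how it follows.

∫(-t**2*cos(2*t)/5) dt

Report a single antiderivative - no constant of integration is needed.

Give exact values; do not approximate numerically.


The answer is -t**2*sin(2*t)/10 - t*cos(2*t)/10 + sin(2*t)/20.
Step 1. Integrate ∫(-t**2*cos(2*t)/5) dt by parts with u = t**2, dv = (-cos(2*t)/5) dt, so v = -sin(2*t)/10: now -t**2*sin(2*t)/10 + ∫(t*sin(2*t)/5) dt.
Step 2. Integrate ∫(t*sin(2*t)/5) dt by parts with u = t, dv = (sin(2*t)/5) dt, so v = -cos(2*t)/10: now -t**2*sin(2*t)/10 - t*cos(2*t)/10 + ∫(cos(2*t)/10) dt.
Step 3. Evaluate the standard form: now -t**2*sin(2*t)/10 - t*cos(2*t)/10 + sin(2*t)/20.
Answer: -t**2*sin(2*t)/10 - t*cos(2*t)/10 + sin(2*t)/20.


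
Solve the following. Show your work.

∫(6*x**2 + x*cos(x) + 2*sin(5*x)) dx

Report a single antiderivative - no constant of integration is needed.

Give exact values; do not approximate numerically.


Step 1. Rewrite: now ∫(6*x**2) dx + ∫(x*cos(x)) dx + ∫(2*sin(5*x)) dx.
Step 2. Evaluate the standard form: now 2*x**3 + ∫(x*cos(x)) dx + ∫(2*sin(5*x)) dx.
Step 3. Evaluate the standard form: now 2*x**3 - 2*cos(5*x)/5 + ∫(x*cos(x)) dx.
Step 4. Integrate ∫(x*cos(x)) dx by parts with u = x, dv = (cos(x)) dx, so v = sin(x): now 2*x**3 + x*sin(x) - 2*cos(5*x)/5 + ∫(-sin(x)) dx.
Step 5. Evaluate the standard form: now 2*x**3 + x*sin(x) + cos(x) - 2*cos(5*x)/5.
Answer: 2*x**3 + x*sin(x) + cos(x) - 2*cos(5*x)/5.


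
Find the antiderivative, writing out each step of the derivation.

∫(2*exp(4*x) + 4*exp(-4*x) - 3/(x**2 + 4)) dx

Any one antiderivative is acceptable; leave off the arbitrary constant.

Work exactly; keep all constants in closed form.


Step 1. Rewrite: now ∫(-3/(x**2 + 4)) dx + ∫(4*exp(-4*x)) dx + ∫(2*exp(4*x)) dx.
Step 2. Evaluate the standard form: now -3*atan(x/2)/2 + ∫(4*exp(-4*x)) dx + ∫(2*exp(4*x)) dx.
Step 3. Evaluate the standard form: now exp(4*x)/2 - 3*atan(x/2)/2 + ∫(4*exp(-4*x)) dx.
Step 4. Evaluate the standard form: now exp(4*x)/2 - 3*atan(x/2)/2 - exp(-4*x).
Answer: exp(4*x)/2 - 3*atan(x/2)/2 - exp(-4*x).


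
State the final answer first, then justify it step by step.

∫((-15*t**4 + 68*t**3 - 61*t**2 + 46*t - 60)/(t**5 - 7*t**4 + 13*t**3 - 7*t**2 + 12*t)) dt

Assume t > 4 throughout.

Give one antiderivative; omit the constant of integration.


The answer is -5*log(t) - 5*log(t - 4) - 5*log(t - 3) - 2*atan(t).
Step 1. Decompose ∫((-15*t**4 + 68*t**3 - 61*t**2 + 46*t - 60)/(t**5 - 7*t**4 + 13*t**3 - 7*t**2 + 12*t)) dt by partial fractions, (-15*t**4 + 68*t**3 - 61*t**2 + 46*t - 60)/(t**5 - 7*t**4 + 13*t**3 - 7*t**2 + 12*t) = -2/(t**2 + 1) - 5/(t - 3) - 5/(t - 4) - 5/t: now ∫(-5/t) dt + ∫(-5/(t - 4)) dt + ∫(-5/(t - 3)) dt + ∫(-2/(t**2 + 1)) dt.
Step 2. Evaluate the standard form [assuming t > 0]: now -5*log(t) + ∫(-5/(t - 4)) dt + ∫(-5/(t - 3)) dt + ∫(-2/(t**2 + 1)) dt.
Step 3. Evaluate the standard form [assuming t > 3]: now -5*log(t) - 5*log(t - 3) + ∫(-5/(t - 4)) dt + ∫(-2/(t**2 + 1)) dt.
Step 4. Evaluate the standard form [assuming t > 4]: now -5*log(t) - 5*log(t - 4) - 5*log(t - 3) + ∫(-2/(t**2 + 1)) dt.
Step 5. Evaluate the standard form: now -5*log(t) - 5*log(t - 4) - 5*log(t - 3) - 2*atan(t).
Answer: -5*log(t) - 5*log(t - 4) - 5*log(t - 3) - 2*atan(t).


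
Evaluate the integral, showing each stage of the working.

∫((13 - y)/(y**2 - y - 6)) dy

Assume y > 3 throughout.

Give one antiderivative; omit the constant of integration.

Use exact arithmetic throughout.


Step 1. Decompose ∫((13 - y)/(y**2 - y - 6)) dy by partial fractions, (13 - y)/(y**2 - y - 6) = -3/(y + 2) + 2/(y - 3): now ∫(2/(y - 3)) dy + ∫(-3/(y + 2)) dy.
Step 2. Evaluate the standard form [assuming y > -2]: now -3*log(y + 2) + ∫(2/(y - 3)) dy.
Step 3. Evaluate the standard form [assuming y > 3]: now 2*log(y - 3) - 3*log(y + 2).
Answer: 2*log(y - 3) - 3*log(y + 2).


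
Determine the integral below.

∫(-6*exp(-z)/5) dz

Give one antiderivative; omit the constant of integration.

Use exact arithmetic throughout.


Answer: 6*exp(-z)/5.


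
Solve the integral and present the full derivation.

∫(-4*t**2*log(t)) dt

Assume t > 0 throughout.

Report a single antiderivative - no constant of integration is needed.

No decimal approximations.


Step 1. Integrate ∫(-4*t**2*log(t)) dt by parts with u = log(t), dv = (-4*t**2) dt, so v = -4*t**3/3 [assuming t > 0]: now -4*t**3*log(t)/3 + ∫(4*t**2/3) dt.
Step 2. Evaluate the standard form: now -4*t**3*log(t)/3 + 4*t**3/9.
Answer: -4*t**3*log(t)/3 + 4*t**3/9.


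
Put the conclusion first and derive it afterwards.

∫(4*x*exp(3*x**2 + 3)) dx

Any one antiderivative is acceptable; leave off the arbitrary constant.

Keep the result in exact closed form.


The answer is 2*exp(3*x**2 + 3)/3.
Step 1. Substitute u = x**2 + 1, turning ∫(4*x*exp(3*x**2 + 3)) dx into ∫(2*exp(3*u)) du: now ∫(2*exp(3*u)) du.
Step 2. Evaluate the standard form: now 2*exp(3*u)/3.
Step 3. Substitute back u = x**2 + 1: now 2*exp(3*x**2 + 3)/3.
Answer: 2*exp(3*x**2 + 3)/3.


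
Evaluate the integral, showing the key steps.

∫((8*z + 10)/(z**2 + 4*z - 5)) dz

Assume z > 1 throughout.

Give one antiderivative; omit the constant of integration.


Step 1. Decompose ∫((8*z + 10)/(z**2 + 4*z - 5)) dz by partial fractions, (8*z + 10)/(z**2 + 4*z - 5) = 5/(z + 5) + 3/(z - 1): now ∫(3/(z - 1)) dz + ∫(5/(z + 5)) dz.
Step 2. Evaluate the standard form [assuming z > 1]: now 3*log(z - 1) + ∫(5/(z + 5)) dz.
Step 3. Evaluate the standard form [assuming z > -5]: now 3*log(z - 1) + 5*log(z + 5).
Answer: 3*log(z - 1) + 5*log(z + 5).


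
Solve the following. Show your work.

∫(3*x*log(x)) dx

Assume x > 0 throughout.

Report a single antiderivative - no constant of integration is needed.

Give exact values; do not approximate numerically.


Step 1. Integrate ∫(3*x*log(x)) dx by parts with u = log(x), dv = (3*x) dx, so v = 3*x**2/2 [assuming x > 0]: now 3*x**2*log(x)/2 + ∫(-3*x/2) dx.
Step 2. Evaluate the standard form: now 3*x**2*log(x)/2 - 3*x**2/4.
Answer: 3*x**2*log(x)/2 - 3*x**2/4.


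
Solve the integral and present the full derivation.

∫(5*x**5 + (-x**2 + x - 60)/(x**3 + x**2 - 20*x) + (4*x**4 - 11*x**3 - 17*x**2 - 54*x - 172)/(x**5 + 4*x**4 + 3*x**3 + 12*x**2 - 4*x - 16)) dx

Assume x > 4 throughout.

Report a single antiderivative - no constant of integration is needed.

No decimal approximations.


Step 1. Rewrite: now ∫(5*x**5) dx + ∫((-x**2 + x - 60)/(x**3 + x**2 - 20*x)) dx + ∫((4*x**4 - 11*x**3 - 17*x**2 - 54*x - 172)/(x**5 + 4*x**4 + 3*x**3 + 12*x**2 - 4*x - 16)) dx.
Step 2. Decompose ∫((4*x**4 - 11*x**3 - 17*x**2 - 54*x - 172)/(x**5 + 4*x**4 + 3*x**3 + 12*x**2 - 4*x - 16)) dx by partial fractions, (4*x**4 - 11*x**3 - 17*x**2 - 54*x - 172)/(x**5 + 4*x**4 + 3*x**3 + 12*x**2 - 4*x - 16) = 2/(x**2 + 4) + 5/(x + 4) + 4/(x + 1) - 5/(x - 1): now ∫(5*x**5) dx + ∫((-x**2 + x - 60)/(x**3 + x**2 - 20*x)) dx + ∫(-5/(x - 1)) dx + ∫(4/(x + 1)) dx + ∫(5/(x + 4)) dx + ∫(2/(x**2 + 4)) dx.
Step 3. Evaluate the standard form [assuming x > -4]: now 5*log(x + 4) + ∫(5*x**5) dx + ∫((-x**2 + x - 60)/(x**3 + x**2 - 20*x)) dx + ∫(-5/(x - 1)) dx + ∫(4/(x + 1)) dx + ∫(2/(x**2 + 4)) dx.
Step 4. Evaluate the standard form [assuming x > 1]: now -5*log(x - 1) + 5*log(x + 4) + ∫(5*x**5) dx + ∫((-x**2 + x - 60)/(x**3 + x**2 - 20*x)) dx + ∫(4/(x + 1)) dx + ∫(2/(x**2 + 4)) dx.
Step 5. Evaluate the standard form [assuming x > -1]: now -5*log(x - 1) + 4*log(x + 1) + 5*log(x + 4) + ∫(5*x**5) dx + ∫((-x**2 + x - 60)/(x**3 + x**2 - 20*x)) dx + ∫(2/(x**2 + 4)) dx.
Step 6. Evaluate the standard form: now -5*log(x - 1) + 4*log(x + 1) + 5*log(x + 4) + atan(x/2) + ∫(5*x**5) dx + ∫((-x**2 + x - 60)/(x**3 + x**2 - 20*x)) dx.
Step 7. Decompose ∫((-x**2 + x - 60)/(x**3 + x**2 - 20*x)) dx by partial fractions, (-x**2 + x - 60)/(x**3 + x**2 - 20*x) = -2/(x + 5) - 2/(x - 4) + 3/x: now -5*log(x - 1) + 4*log(x + 1) + 5*log(x + 4) + atan(x/2) + ∫(3/x) dx + ∫(5*x**5) dx + ∫(-2/(x - 4)) dx + ∫(-2/(x + 5)) dx.
Step 8. Evaluate the standard form [assuming x > 0]: now 3*log(x) - 5*log(x - 1) + 4*log(x + 1) + 5*log(x + 4) + atan(x/2) + ∫(5*x**5) dx + ∫(-2/(x - 4)) dx + ∫(-2/(x + 5)) dx.
Step 9. Evaluate the standard form [assuming x > -5]: now 3*log(x) - 5*log(x - 1) + 4*log(x + 1) + 5*log(x + 4) - 2*log(x + 5) + atan(x/2) + ∫(5*x**5) dx + ∫(-2/(x - 4)) dx.
Step 10. Evaluate the standard form [assuming x > 4]: now 3*log(x) - 2*log(x - 4) - 5*log(x - 1) + 4*log(x + 1) + 5*log(x + 4) - 2*log(x + 5) + atan(x/2) + ∫(5*x**5) dx.
Step 11. Evaluate the standard form: now 5*x**6/6 + 3*log(x) - 2*log(x - 4) - 5*log(x - 1) + 4*log(x + 1) + 5*log(x + 4) - 2*log(x + 5) + atan(x/2).
Answer: 5*x**6/6 + 3*log(x) - 2*log(x - 4) - 5*log(x - 1) + 4*log(x + 1) + 5*log(x + 4) - 2*log(x + 5) + atan(x/2).


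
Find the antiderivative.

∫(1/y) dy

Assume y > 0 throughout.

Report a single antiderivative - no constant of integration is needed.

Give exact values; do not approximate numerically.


Answer: log(y).


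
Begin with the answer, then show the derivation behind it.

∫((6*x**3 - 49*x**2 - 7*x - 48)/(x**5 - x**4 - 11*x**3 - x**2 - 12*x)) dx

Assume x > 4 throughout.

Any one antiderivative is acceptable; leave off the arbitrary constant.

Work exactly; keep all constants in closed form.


The answer is 4*log(x) - log(x - 4) - 3*log(x + 3) + atan(x).
Step 1. Decompose ∫((6*x**3 - 49*x**2 - 7*x - 48)/(x**5 - x**4 - 11*x**3 - x**2 - 12*x)) dx by partial fractions, (6*x**3 - 49*x**2 - 7*x - 48)/(x**5 - x**4 - 11*x**3 - x**2 - 12*x) = 1/(x**2 + 1) - 3/(x + 3) - 1/(x - 4) + 4/x: now ∫(4/x) dx + ∫(-1/(x - 4)) dx + ∫(-3/(x + 3)) dx + ∫(1/(x**2 + 1)) dx.
Step 2. Evaluate the standard form [assuming x > 0]: now 4*log(x) + ∫(-1/(x - 4)) dx + ∫(-3/(x + 3)) dx + ∫(1/(x**2 + 1)) dx.
Step 3. Evaluate the standard form [assuming x > 4]: now 4*log(x) - log(x - 4) + ∫(-3/(x + 3)) dx + ∫(1/(x**2 + 1)) dx.
Step 4. Evaluate the standard form [assuming x > -3]: now 4*log(x) - log(x - 4) - 3*log(x + 3) + ∫(1/(x**2 + 1)) dx.
Step 5. Evaluate the standard form: now 4*log(x) - log(x - 4) - 3*log(x + 3) + atan(x).
Answer: 4*log(x) - log(x - 4) - 3*log(x + 3) + atan(x).


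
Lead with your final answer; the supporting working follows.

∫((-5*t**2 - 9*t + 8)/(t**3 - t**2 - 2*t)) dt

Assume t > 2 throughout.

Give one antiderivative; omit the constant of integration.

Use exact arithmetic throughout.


The answer is -4*log(t) - 5*log(t - 2) + 4*log(t + 1).
Step 1. Decompose ∫((-5*t**2 - 9*t + 8)/(t**3 - t**2 - 2*t)) dt by partial fractions, (-5*t**2 - 9*t + 8)/(t**3 - t**2 - 2*t) = 4/(t + 1) - 5/(t - 2) - 4/t: now ∫(-4/t) dt + ∫(-5/(t - 2)) dt + ∫(4/(t + 1)) dt.
Step 2. Evaluate the standard form [assuming t > 2]: now -5*log(t - 2) + ∫(-4/t) dt + ∫(4/(t + 1)) dt.
Step 3. Evaluate the standard form [assuming t > -1]: now -5*log(t - 2) + 4*log(t + 1) + ∫(-4/t) dt.
Step 4. Evaluate the standard form [assuming t > 0]: now -4*log(t) - 5*log(t - 2) + 4*log(t + 1).
Answer: -4*log(t) - 5*log(t - 2) + 4*log(t + 1).


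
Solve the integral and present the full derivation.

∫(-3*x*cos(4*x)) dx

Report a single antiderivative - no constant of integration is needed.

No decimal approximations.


Step 1. Integrate ∫(-3*x*cos(4*x)) dx by parts with u = x, dv = (-3*cos(4*x)) dx, so v = -3*sin(4*x)/4: now -3*x*sin(4*x)/4 + ∫(3*sin(4*x)/4) dx.
Step 2. Evaluate the standard form: now -3*x*sin(4*x)/4 - 3*cos(4*x)/16.
Answer: -3*x*sin(4*x)/4 - 3*cos(4*x)/16.


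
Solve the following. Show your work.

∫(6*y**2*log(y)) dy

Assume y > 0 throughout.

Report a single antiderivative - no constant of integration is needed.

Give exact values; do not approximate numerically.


Step 1. Integrate ∫(6*y**2*log(y)) dy by parts with u = log(y), dv = (6*y**2) dy, so v = 2*y**3 [assuming y > 0]: now 2*y**3*log(y) + ∫(-2*y**2) dy.
Step 2. Evaluate the standard form: now 2*y**3*log(y) - 2*y**3/3.
Answer: 2*y**3*log(y) - 2*y**3/3.


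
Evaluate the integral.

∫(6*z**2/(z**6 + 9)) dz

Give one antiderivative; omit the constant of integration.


Answer: 2*atan(z**3/3)/3.


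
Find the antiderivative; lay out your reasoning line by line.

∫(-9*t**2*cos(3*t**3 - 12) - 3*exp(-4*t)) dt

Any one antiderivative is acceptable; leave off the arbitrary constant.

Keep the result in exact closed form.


Step 1. Rewrite: now ∫(-9*t**2*cos(3*t**3 - 12)) dt + ∫(-3*exp(-4*t)) dt.
Step 2. Substitute u = t**3 - 4, turning ∫(-9*t**2*cos(3*t**3 - 12)) dt into ∫(-3*cos(3*u)) du: now ∫(-3*exp(-4*t)) dt + ∫(-3*cos(3*u)) du.
Step 3. Evaluate the standard form: now -sin(3*u) + ∫(-3*exp(-4*t)) dt.
Step 4. Substitute back u = t**3 - 4: now -sin(3*t**3 - 12) + ∫(-3*exp(-4*t)) dt.
Step 5. Evaluate the standard form: now -sin(3*t**3 - 12) + 3*exp(-4*t)/4.
Answer: -sin(3*t**3 - 12) + 3*exp(-4*t)/4.


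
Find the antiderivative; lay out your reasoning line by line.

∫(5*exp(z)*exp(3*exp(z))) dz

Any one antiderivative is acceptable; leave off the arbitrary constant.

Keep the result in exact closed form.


Step 1. Substitute u = exp(z), turning ∫(5*exp(z)*exp(3*exp(z))) dz into ∫(5*exp(3*u)) du: now ∫(5*exp(3*u)) du.
Step 2. Evaluate the standard form: now 5*exp(3*u)/3.
Step 3. Substitute back u = exp(z): now 5*exp(3*exp(z))/3.
Answer: 5*exp(3*exp(z))/3.


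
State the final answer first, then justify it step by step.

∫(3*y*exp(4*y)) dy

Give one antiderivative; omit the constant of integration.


The answer is 3*y*exp(4*y)/4 - 3*exp(4*y)/16.
Step 1. Integrate ∫(3*y*exp(4*y)) dy by parts with u = y, dv = (3*exp(4*y)) dy, so v = 3*exp(4*y)/4: now 3*y*exp(4*y)/4 + ∫(-3*exp(4*y)/4) dy.
Step 2. Evaluate the standard form: now 3*y*exp(4*y)/4 - 3*exp(4*y)/16.
Answer: 3*y*exp(4*y)/4 - 3*exp(4*y)/16.


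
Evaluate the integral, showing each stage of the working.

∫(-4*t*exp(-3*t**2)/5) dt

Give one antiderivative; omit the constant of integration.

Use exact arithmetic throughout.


Step 1. Substitute u = t**2, turning ∫(-4*t*exp(-3*t**2)/5) dt into ∫(-2*exp(-3*u)/5) du: now ∫(-2*exp(-3*u)/5) du.
Step 2. Evaluate the standard form: now 2*exp(-3*u)/15.
Step 3. Substitute back u = t**2: now 2*exp(-3*t**2)/15.
Answer: 2*exp(-3*t**2)/15.


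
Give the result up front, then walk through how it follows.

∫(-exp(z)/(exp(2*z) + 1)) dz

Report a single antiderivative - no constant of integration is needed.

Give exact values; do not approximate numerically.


The answer is -atan(exp(z)).
Step 1. Substitute u = exp(z), turning ∫(-exp(z)/(exp(2*z) + 1)) dz into ∫(-1/(u**2 + 1)) du: now ∫(-1/(u**2 + 1)) du.
Step 2. Evaluate the standard form: now -atan(u).
Step 3. Substitute back u = exp(z): now -atan(exp(z)).
Answer: -atan(exp(z)).


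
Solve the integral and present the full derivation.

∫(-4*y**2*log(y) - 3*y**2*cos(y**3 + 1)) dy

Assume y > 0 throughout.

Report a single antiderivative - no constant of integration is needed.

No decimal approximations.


Step 1. Rewrite: now ∫(-4*y**2*log(y)) dy + ∫(-3*y**2*cos(y**3 + 1)) dy.
Step 2. Integrate ∫(-4*y**2*log(y)) dy by parts with u = log(y), dv = (-4*y**2) dy, so v = -4*y**3/3 [assuming y > 0]: now -4*y**3*log(y)/3 + ∫(4*y**2/3) dy + ∫(-3*y**2*cos(y**3 + 1)) dy.
Step 3. Evaluate the standard form: now -4*y**3*log(y)/3 + 4*y**3/9 + ∫(-3*y**2*cos(y**3 + 1)) dy.
Step 4. Substitute u = y**3 + 1, turning ∫(-3*y**2*cos(y**3 + 1)) dy into ∫(-cos(u)) du: now -4*y**3*log(y)/3 + 4*y**3/9 + ∫(-cos(u)) du.
Step 5. Evaluate the standard form: now -4*y**3*log(y)/3 + 4*y**3/9 - sin(u).
Step 6. Substitute back u = y**3 + 1: now -4*y**3*log(y)/3 + 4*y**3/9 - sin(y**3 + 1).
Answer: -4*y**3*log(y)/3 + 4*y**3/9 - sin(y**3 + 1).


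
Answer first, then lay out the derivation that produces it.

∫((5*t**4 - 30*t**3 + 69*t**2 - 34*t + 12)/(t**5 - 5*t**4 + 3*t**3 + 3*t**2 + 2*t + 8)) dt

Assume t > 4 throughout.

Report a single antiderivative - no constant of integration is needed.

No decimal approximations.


The answer is 2*log(t - 4) - 2*log(t - 2) + 5*log(t + 1) - 4*atan(t).
Step 1. Decompose ∫((5*t**4 - 30*t**3 + 69*t**2 - 34*t + 12)/(t**5 - 5*t**4 + 3*t**3 + 3*t**2 + 2*t + 8)) dt by partial fractions, (5*t**4 - 30*t**3 + 69*t**2 - 34*t + 12)/(t**5 - 5*t**4 + 3*t**3 + 3*t**2 + 2*t + 8) = -4/(t**2 + 1) + 5/(t + 1) - 2/(t - 2) + 2/(t - 4): now ∫(2/(t - 4)) dt + ∫(-2/(t - 2)) dt + ∫(5/(t + 1)) dt + ∫(-4/(t**2 + 1)) dt.
Step 2. Evaluate the standard form [assuming t > -1]: now 5*log(t + 1) + ∫(2/(t - 4)) dt + ∫(-2/(t - 2)) dt + ∫(-4/(t**2 + 1)) dt.
Step 3. Evaluate the standard form [assuming t > 4]: now 2*log(t - 4) + 5*log(t + 1) + ∫(-2/(t - 2)) dt + ∫(-4/(t**2 + 1)) dt.
Step 4. Evaluate the standard form [assuming t > 2]: now 2*log(t - 4) - 2*log(t - 2) + 5*log(t + 1) + ∫(-4/(t**2 + 1)) dt.
Step 5. Evaluate the standard form: now 2*log(t - 4) - 2*log(t - 2) + 5*log(t + 1) - 4*atan(t).
Answer: 2*log(t - 4) - 2*log(t - 2) + 5*log(t + 1) - 4*atan(t).


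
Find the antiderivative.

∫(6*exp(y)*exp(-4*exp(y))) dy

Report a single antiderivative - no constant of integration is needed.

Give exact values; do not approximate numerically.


Answer: -3*exp(-4*exp(y))/2.


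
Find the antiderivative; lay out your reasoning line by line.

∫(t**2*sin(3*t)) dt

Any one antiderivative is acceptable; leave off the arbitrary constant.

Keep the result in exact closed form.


Step 1. Integrate ∫(t**2*sin(3*t)) dt by parts with u = t**2, dv = (sin(3*t)) dt, so v = -cos(3*t)/3: now -t**2*cos(3*t)/3 + ∫(2*t*cos(3*t)/3) dt.
Step 2. Integrate ∫(2*t*cos(3*t)/3) dt by parts with u = t, dv = (2*cos(3*t)/3) dt, so v = 2*sin(3*t)/9: now -t**2*cos(3*t)/3 + 2*t*sin(3*t)/9 + ∫(-2*sin(3*t)/9) dt.
Step 3. Evaluate the standard form: now -t**2*cos(3*t)/3 + 2*t*sin(3*t)/9 + 2*cos(3*t)/27.
Answer: -t**2*cos(3*t)/3 + 2*t*sin(3*t)/9 + 2*cos(3*t)/27.


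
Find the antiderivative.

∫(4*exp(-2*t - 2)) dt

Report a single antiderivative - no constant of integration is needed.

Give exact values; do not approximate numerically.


Answer: -2*exp(-2*t - 2).


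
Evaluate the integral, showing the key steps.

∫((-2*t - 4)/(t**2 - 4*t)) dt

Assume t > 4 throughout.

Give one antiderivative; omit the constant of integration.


Step 1. Decompose ∫((-2*t - 4)/(t**2 - 4*t)) dt by partial fractions, (-2*t - 4)/(t**2 - 4*t) = -3/(t - 4) + 1/t: now ∫(1/t) dt + ∫(-3/(t - 4)) dt.
Step 2. Evaluate the standard form [assuming t > 4]: now -3*log(t - 4) + ∫(1/t) dt.
Step 3. Evaluate the standard form [assuming t > 0]: now log(t) - 3*log(t - 4).
Answer: log(t) - 3*log(t - 4).


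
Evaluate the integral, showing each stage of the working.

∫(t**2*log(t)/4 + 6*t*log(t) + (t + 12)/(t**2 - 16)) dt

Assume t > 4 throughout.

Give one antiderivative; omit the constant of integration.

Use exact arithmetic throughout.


Step 1. Rewrite: now ∫(6*t*log(t)) dt + ∫(t**2*log(t)/4) dt + ∫((t + 12)/(t**2 - 16)) dt.
Step 2. Decompose ∫((t + 12)/(t**2 - 16)) dt by partial fractions, (t + 12)/(t**2 - 16) = -1/(t + 4) + 2/(t - 4): now ∫(6*t*log(t)) dt + ∫(t**2*log(t)/4) dt + ∫(2/(t - 4)) dt + ∫(-1/(t + 4)) dt.
Step 3. Evaluate the standard form [assuming t > 4]: now 2*log(t - 4) + ∫(6*t*log(t)) dt + ∫(t**2*log(t)/4) dt + ∫(-1/(t + 4)) dt.
Step 4. Evaluate the standard form [assuming t > -4]: now 2*log(t - 4) - log(t + 4) + ∫(6*t*log(t)) dt + ∫(t**2*log(t)/4) dt.
Step 5. Integrate ∫(6*t*log(t)) dt by parts with u = log(t), dv = (6*t) dt, so v = 3*t**2 [assuming t > 0]: now 3*t**2*log(t) + 2*log(t - 4) - log(t + 4) + ∫(-3*t) dt + ∫(t**2*log(t)/4) dt.
Step 6. Evaluate the standard form: now 3*t**2*log(t) - 3*t**2/2 + 2*log(t - 4) - log(t + 4) + ∫(t**2*log(t)/4) dt.
Step 7. Integrate ∫(t**2*log(t)/4) dt by parts with u = log(t), dv = (t**2/4) dt, so v = t**3/12 [assuming t > 0]: now t**3*log(t)/12 + 3*t**2*log(t) - 3*t**2/2 + 2*log(t - 4) - log(t + 4) + ∫(-t**2/12) dt.
Step 8. Evaluate the standard form: now t**3*log(t)/12 - t**3/36 + 3*t**2*log(t) - 3*t**2/2 + 2*log(t - 4) - log(t + 4).
Answer: t**3*log(t)/12 - t**3/36 + 3*t**2*log(t) - 3*t**2/2 + 2*log(t - 4) - log(t + 4).


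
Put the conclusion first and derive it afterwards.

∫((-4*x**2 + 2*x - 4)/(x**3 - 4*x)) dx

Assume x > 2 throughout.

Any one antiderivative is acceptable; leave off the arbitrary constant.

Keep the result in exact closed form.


The answer is log(x) - 2*log(x - 2) - 3*log(x + 2).
Step 1. Decompose ∫((-4*x**2 + 2*x - 4)/(x**3 - 4*x)) dx by partial fractions, (-4*x**2 + 2*x - 4)/(x**3 - 4*x) = -3/(x + 2) - 2/(x - 2) + 1/x: now ∫(1/x) dx + ∫(-2/(x - 2)) dx + ∫(-3/(x + 2)) dx.
Step 2. Evaluate the standard form [assuming x > 2]: now -2*log(x - 2) + ∫(1/x) dx + ∫(-3/(x + 2)) dx.
Step 3. Evaluate the standard form [assuming x > -2]: now -2*log(x - 2) - 3*log(x + 2) + ∫(1/x) dx.
Step 4. Evaluate the standard form [assuming x > 0]: now log(x) - 2*log(x - 2) - 3*log(x + 2).
Answer: log(x) - 2*log(x - 2) - 3*log(x + 2).


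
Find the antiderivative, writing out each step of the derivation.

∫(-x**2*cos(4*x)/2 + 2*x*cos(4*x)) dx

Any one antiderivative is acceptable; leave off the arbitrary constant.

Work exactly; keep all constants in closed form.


Step 1. Rewrite: now ∫(2*x*cos(4*x)) dx + ∫(-x**2*cos(4*x)/2) dx.
Step 2. Integrate ∫(2*x*cos(4*x)) dx by parts with u = x, dv = (2*cos(4*x)) dx, so v = sin(4*x)/2: now x*sin(4*x)/2 + ∫(-x**2*cos(4*x)/2) dx + ∫(-sin(4*x)/2) dx.
Step 3. Evaluate the standard form: now x*sin(4*x)/2 + cos(4*x)/8 + ∫(-x**2*cos(4*x)/2) dx.
Step 4. Integrate ∫(-x**2*cos(4*x)/2) dx by parts with u = x**2, dv = (-cos(4*x)/2) dx, so v = -sin(4*x)/8: now -x**2*sin(4*x)/8 + x*sin(4*x)/2 + cos(4*x)/8 + ∫(x*sin(4*x)/4) dx.
Step 5. Integrate ∫(x*sin(4*x)/4) dx by parts with u = x, dv = (sin(4*x)/4) dx, so v = -cos(4*x)/16: now -x**2*sin(4*x)/8 + x*sin(4*x)/2 - x*cos(4*x)/16 + cos(4*x)/8 + ∫(cos(4*x)/16) dx.
Step 6. Evaluate the standard form: now -x**2*sin(4*x)/8 + x*sin(4*x)/2 - x*cos(4*x)/16 + sin(4*x)/64 + cos(4*x)/8.
Answer: -x**2*sin(4*x)/8 + x*sin(4*x)/2 - x*cos(4*x)/16 + sin(4*x)/64 + cos(4*x)/8.


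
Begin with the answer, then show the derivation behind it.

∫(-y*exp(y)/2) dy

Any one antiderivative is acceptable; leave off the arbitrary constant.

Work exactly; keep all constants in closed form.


The answer is -y*exp(y)/2 + exp(y)/2.
Step 1. Integrate ∫(-y*exp(y)/2) dy by parts with u = y, dv = (-exp(y)/2) dy, so v = -exp(y)/2: now -y*exp(y)/2 + ∫(exp(y)/2) dy.
Step 2. Evaluate the standard form: now -y*exp(y)/2 + exp(y)/2.
Answer: -y*exp(y)/2 + exp(y)/2.


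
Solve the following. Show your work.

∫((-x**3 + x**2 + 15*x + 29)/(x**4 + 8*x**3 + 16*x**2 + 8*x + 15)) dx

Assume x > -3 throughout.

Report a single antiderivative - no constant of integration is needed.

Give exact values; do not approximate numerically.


Step 1. Decompose ∫((-x**3 + x**2 + 15*x + 29)/(x**4 + 8*x**3 + 16*x**2 + 8*x + 15)) dx by partial fractions, (-x**3 + x**2 + 15*x + 29)/(x**4 + 8*x**3 + 16*x**2 + 8*x + 15) = 2/(x**2 + 1) - 2/(x + 5) + 1/(x + 3): now ∫(1/(x + 3)) dx + ∫(-2/(x + 5)) dx + ∫(2/(x**2 + 1)) dx.
Step 2. Evaluate the standard form [assuming x > -3]: now log(x + 3) + ∫(-2/(x + 5)) dx + ∫(2/(x**2 + 1)) dx.
Step 3. Evaluate the standard form [assuming x > -5]: now log(x + 3) - 2*log(x + 5) + ∫(2/(x**2 + 1)) dx.
Step 4. Evaluate the standard form: now log(x + 3) - 2*log(x + 5) + 2*atan(x).
Answer: log(x + 3) - 2*log(x + 5) + 2*atan(x).


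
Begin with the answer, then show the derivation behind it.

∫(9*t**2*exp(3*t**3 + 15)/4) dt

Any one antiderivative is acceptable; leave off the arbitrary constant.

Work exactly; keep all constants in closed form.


The answer is exp(3*t**3 + 15)/4.
Step 1. Substitute u = t**3 + 5, turning ∫(9*t**2*exp(3*t**3 + 15)/4) dt into ∫(3*exp(3*u)/4) du: now ∫(3*exp(3*u)/4) du.
Step 2. Evaluate the standard form: now exp(3*u)/4.
Step 3. Substitute back u = t**3 + 5: now exp(3*t**3 + 15)/4.
Answer: exp(3*t**3 + 15)/4.


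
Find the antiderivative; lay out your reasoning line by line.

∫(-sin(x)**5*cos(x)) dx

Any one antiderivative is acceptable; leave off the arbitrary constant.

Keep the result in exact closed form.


Step 1. Substitute u = sin(x), turning ∫(-sin(x)**5*cos(x)) dx into ∫(-u**5) du: now ∫(-u**5) du.
Step 2. Evaluate the standard form: now -u**6/6.
Step 3. Substitute back u = sin(x): now -sin(x)**6/6.
Answer: -sin(x)**6/6.


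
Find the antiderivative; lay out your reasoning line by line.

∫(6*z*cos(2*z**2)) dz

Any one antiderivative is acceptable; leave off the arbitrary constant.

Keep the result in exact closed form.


Step 1. Substitute u = z**2, turning ∫(6*z*cos(2*z**2)) dz into ∫(3*cos(2*u)) du: now ∫(3*cos(2*u)) du.
Step 2. Evaluate the standard form: now 3*sin(2*u)/2.
Step 3. Substitute back u = z**2: now 3*sin(2*z**2)/2.
Answer: 3*sin(2*z**2)/2.


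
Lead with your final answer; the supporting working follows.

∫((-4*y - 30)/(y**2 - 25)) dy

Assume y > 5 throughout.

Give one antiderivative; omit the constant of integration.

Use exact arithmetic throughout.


The answer is -5*log(y - 5) + log(y + 5).
Step 1. Decompose ∫((-4*y - 30)/(y**2 - 25)) dy by partial fractions, (-4*y - 30)/(y**2 - 25) = 1/(y + 5) - 5/(y - 5): now ∫(-5/(y - 5)) dy + ∫(1/(y + 5)) dy.
Step 2. Evaluate the standard form [assuming y > 5]: now -5*log(y - 5) + ∫(1/(y + 5)) dy.
Step 3. Evaluate the standard form [assuming y > -5]: now -5*log(y - 5) + log(y + 5).
Answer: -5*log(y - 5) + log(y + 5).


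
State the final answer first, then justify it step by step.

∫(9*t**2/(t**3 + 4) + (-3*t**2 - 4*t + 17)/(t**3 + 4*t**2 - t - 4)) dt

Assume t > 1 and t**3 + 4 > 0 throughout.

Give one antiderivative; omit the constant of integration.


The answer is log(t - 1) - 3*log(t + 1) - log(t + 4) + 3*log(t**3 + 4).
Step 1. Rewrite: now ∫(9*t**2/(t**3 + 4)) dt + ∫((-3*t**2 - 4*t + 17)/(t**3 + 4*t**2 - t - 4)) dt.
Step 2. Decompose ∫((-3*t**2 - 4*t + 17)/(t**3 + 4*t**2 - t - 4)) dt by partial fractions, (-3*t**2 - 4*t + 17)/(t**3 + 4*t**2 - t - 4) = -1/(t + 4) - 3/(t + 1) + 1/(t - 1): now ∫(9*t**2/(t**3 + 4)) dt + ∫(1/(t - 1)) dt + ∫(-3/(t + 1)) dt + ∫(-1/(t + 4)) dt.
Step 3. Evaluate the standard form [assuming t > -4]: now -log(t + 4) + ∫(9*t**2/(t**3 + 4)) dt + ∫(1/(t - 1)) dt + ∫(-3/(t + 1)) dt.
Step 4. Evaluate the standard form [assuming t > -1]: now -3*log(t + 1) - log(t + 4) + ∫(9*t**2/(t**3 + 4)) dt + ∫(1/(t - 1)) dt.
Step 5. Evaluate the standard form [assuming t > 1]: now log(t - 1) - 3*log(t + 1) - log(t + 4) + ∫(9*t**2/(t**3 + 4)) dt.
Step 6. Substitute u = t**3 + 4, turning ∫(9*t**2/(t**3 + 4)) dt into ∫(3/u) du: now log(t - 1) - 3*log(t + 1) - log(t + 4) + ∫(3/u) du.
Step 7. Evaluate the standard form [assuming u > 0]: now 3*log(u) + log(t - 1) - 3*log(t + 1) - log(t + 4).
Step 8. Substitute back u = t**3 + 4: now log(t - 1) - 3*log(t + 1) - log(t + 4) + 3*log(t**3 + 4).
Answer: log(t - 1) - 3*log(t + 1) - log(t + 4) + 3*log(t**3 + 4).


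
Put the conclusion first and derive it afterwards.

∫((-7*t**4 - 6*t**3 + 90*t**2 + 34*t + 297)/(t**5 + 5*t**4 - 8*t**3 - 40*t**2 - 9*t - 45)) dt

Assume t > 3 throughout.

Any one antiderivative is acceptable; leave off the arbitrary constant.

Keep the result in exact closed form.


The answer is log(t - 3) - 5*log(t + 3) - 3*log(t + 5) - 4*atan(t).
Step 1. Decompose ∫((-7*t**4 - 6*t**3 + 90*t**2 + 34*t + 297)/(t**5 + 5*t**4 - 8*t**3 - 40*t**2 - 9*t - 45)) dt by partial fractions, (-7*t**4 - 6*t**3 + 90*t**2 + 34*t + 297)/(t**5 + 5*t**4 - 8*t**3 - 40*t**2 - 9*t - 45) = -4/(t**2 + 1) - 3/(t + 5) - 5/(t + 3) + 1/(t - 3): now ∫(1/(t - 3)) dt + ∫(-5/(t + 3)) dt + ∫(-3/(t + 5)) dt + ∫(-4/(t**2 + 1)) dt.
Step 2. Evaluate the standard form [assuming t > -3]: now -5*log(t + 3) + ∫(1/(t - 3)) dt + ∫(-3/(t + 5)) dt + ∫(-4/(t**2 + 1)) dt.
Step 3. Evaluate the standard form [assuming t > 3]: now log(t - 3) - 5*log(t + 3) + ∫(-3/(t + 5)) dt + ∫(-4/(t**2 + 1)) dt.
Step 4. Evaluate the standard form [assuming t > -5]: now log(t - 3) - 5*log(t + 3) - 3*log(t + 5) + ∫(-4/(t**2 + 1)) dt.
Step 5. Evaluate the standard form: now log(t - 3) - 5*log(t + 3) - 3*log(t + 5) - 4*atan(t).
Answer: log(t - 3) - 5*log(t + 3) - 3*log(t + 5) - 4*atan(t).


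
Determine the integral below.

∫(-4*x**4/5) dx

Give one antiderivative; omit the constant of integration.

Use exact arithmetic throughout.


Answer: -4*x**5/25.


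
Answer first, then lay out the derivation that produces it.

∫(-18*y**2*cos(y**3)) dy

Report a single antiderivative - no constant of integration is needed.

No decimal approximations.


The answer is -6*sin(y**3).
Step 1. Substitute u = y**3, turning ∫(-18*y**2*cos(y**3)) dy into ∫(-6*cos(u)) du: now ∫(-6*cos(u)) du.
Step 2. Evaluate the standard form: now -6*sin(u).
Step 3. Substitute back u = y**3: now -6*sin(y**3).
Answer: -6*sin(y**3).


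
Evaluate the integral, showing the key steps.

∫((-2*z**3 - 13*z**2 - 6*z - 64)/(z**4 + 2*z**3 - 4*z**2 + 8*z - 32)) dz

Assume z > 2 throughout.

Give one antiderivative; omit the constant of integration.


Step 1. Decompose ∫((-2*z**3 - 13*z**2 - 6*z - 64)/(z**4 + 2*z**3 - 4*z**2 + 8*z - 32)) dz by partial fractions, (-2*z**3 - 13*z**2 - 6*z - 64)/(z**4 + 2*z**3 - 4*z**2 + 8*z - 32) = 1/(z**2 + 4) + 1/(z + 4) - 3/(z - 2): now ∫(-3/(z - 2)) dz + ∫(1/(z + 4)) dz + ∫(1/(z**2 + 4)) dz.
Step 2. Evaluate the standard form [assuming z > 2]: now -3*log(z - 2) + ∫(1/(z + 4)) dz + ∫(1/(z**2 + 4)) dz.
Step 3. Evaluate the standard form [assuming z > -4]: now -3*log(z - 2) + log(z + 4) + ∫(1/(z**2 + 4)) dz.
Step 4. Evaluate the standard form: now -3*log(z - 2) + log(z + 4) + atan(z/2)/2.
Answer: -3*log(z - 2) + log(z + 4) + atan(z/2)/2.


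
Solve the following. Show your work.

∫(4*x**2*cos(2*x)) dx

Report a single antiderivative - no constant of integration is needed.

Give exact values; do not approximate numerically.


Step 1. Integrate ∫(4*x**2*cos(2*x)) dx by parts with u = x**2, dv = (4*cos(2*x)) dx, so v = 2*sin(2*x): now 2*x**2*sin(2*x) + ∫(-4*x*sin(2*x)) dx.
Step 2. Integrate ∫(-4*x*sin(2*x)) dx by parts with u = x, dv = (-4*sin(2*x)) dx, so v = 2*cos(2*x): now 2*x**2*sin(2*x) + 2*x*cos(2*x) + ∫(-2*cos(2*x)) dx.
Step 3. Evaluate the standard form: now 2*x**2*sin(2*x) + 2*x*cos(2*x) - sin(2*x).
Answer: 2*x**2*sin(2*x) + 2*x*cos(2*x) - sin(2*x).


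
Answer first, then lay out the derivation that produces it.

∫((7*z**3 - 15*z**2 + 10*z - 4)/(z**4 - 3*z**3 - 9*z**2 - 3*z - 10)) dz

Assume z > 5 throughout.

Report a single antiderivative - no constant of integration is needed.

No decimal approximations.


The answer is 3*log(z - 5) + 4*log(z + 2) - atan(z).
Step 1. Decompose ∫((7*z**3 - 15*z**2 + 10*z - 4)/(z**4 - 3*z**3 - 9*z**2 - 3*z - 10)) dz by partial fractions, (7*z**3 - 15*z**2 + 10*z - 4)/(z**4 - 3*z**3 - 9*z**2 - 3*z - 10) = -1/(z**2 + 1) + 4/(z + 2) + 3/(z - 5): now ∫(3/(z - 5)) dz + ∫(4/(z + 2)) dz + ∫(-1/(z**2 + 1)) dz.
Step 2. Evaluate the standard form [assuming z > 5]: now 3*log(z - 5) + ∫(4/(z + 2)) dz + ∫(-1/(z**2 + 1)) dz.
Step 3. Evaluate the standard form [assuming z > -2]: now 3*log(z - 5) + 4*log(z + 2) + ∫(-1/(z**2 + 1)) dz.
Step 4. Evaluate the standard form: now 3*log(z - 5) + 4*log(z + 2) - atan(z).
Answer: 3*log(z - 5) + 4*log(z + 2) - atan(z).


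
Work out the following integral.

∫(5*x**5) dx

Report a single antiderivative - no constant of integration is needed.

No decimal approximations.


Answer: 5*x**6/6.


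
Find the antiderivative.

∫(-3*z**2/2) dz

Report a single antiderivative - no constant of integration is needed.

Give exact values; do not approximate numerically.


Answer: -z**3/2.


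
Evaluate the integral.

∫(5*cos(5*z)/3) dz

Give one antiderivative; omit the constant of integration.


Answer: sin(5*z)/3.


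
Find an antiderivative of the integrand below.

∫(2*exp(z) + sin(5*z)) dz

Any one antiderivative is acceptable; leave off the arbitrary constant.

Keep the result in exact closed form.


Answer: 2*exp(z) - cos(5*z)/5.


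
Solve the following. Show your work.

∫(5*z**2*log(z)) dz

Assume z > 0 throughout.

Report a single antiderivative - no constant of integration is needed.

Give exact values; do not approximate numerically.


Step 1. Integrate ∫(5*z**2*log(z)) dz by parts with u = log(z), dv = (5*z**2) dz, so v = 5*z**3/3 [assuming z > 0]: now 5*z**3*log(z)/3 + ∫(-5*z**2/3) dz.
Step 2. Evaluate the standard form: now 5*z**3*log(z)/3 - 5*z**3/9.
Answer: 5*z**3*log(z)/3 - 5*z**3/9.
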